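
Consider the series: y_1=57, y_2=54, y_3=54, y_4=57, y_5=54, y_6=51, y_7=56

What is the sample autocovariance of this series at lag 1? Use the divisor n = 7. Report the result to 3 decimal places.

-0.930

Mean ȳ = (57 + 54 + 54 + 57 + 54 + 51 + 56)/7 = 54.7143
Σ_{t=1}^{6}(y_t−ȳ)(y_{t+1}−ȳ) = -6.5102
γ_1 = -6.5102 / 7 = -0.930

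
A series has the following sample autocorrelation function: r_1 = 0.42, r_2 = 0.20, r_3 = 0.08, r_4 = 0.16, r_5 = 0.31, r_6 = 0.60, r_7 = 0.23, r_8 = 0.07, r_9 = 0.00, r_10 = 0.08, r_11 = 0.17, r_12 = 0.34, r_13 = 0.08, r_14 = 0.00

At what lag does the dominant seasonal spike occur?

The largest autocorrelation is r_6 = 0.60; the remaining lags stay at or below 0.42. The elevated value at lag 1 (0.42), dropping to 0.20 at lag 2, reflects decaying short-term dependence rather than seasonality.
The dominant spike at lag 6 indicates a seasonal period of 6.

6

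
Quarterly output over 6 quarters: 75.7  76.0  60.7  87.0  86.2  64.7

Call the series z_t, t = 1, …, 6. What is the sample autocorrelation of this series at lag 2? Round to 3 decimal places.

-0.484

Mean z̄ = (75.7 + 76.0 + 60.7 + 87.0 + 86.2 + 64.7)/6 = 75.0500
Deviations from mean: 0.6500, 0.9500, -14.3500, 11.9500, 11.1500, -10.3500
Σ(z_t−z̄)(z_{t+2}−z̄) = (-9.3275) + (11.3525) + (-160.0025) + (-123.6825) = -281.6600
Denominator Σ(z_t−z̄)² = 581.4950
r_2 = -281.6600 / 581.4950 = -0.484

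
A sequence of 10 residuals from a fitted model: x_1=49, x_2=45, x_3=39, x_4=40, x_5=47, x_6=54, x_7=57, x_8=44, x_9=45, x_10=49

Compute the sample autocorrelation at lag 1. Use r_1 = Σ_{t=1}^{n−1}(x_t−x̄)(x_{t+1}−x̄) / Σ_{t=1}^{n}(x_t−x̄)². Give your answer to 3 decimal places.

Mean x̄ = (49 + 45 + 39 + 40 + 47 + 54 + 57 + 44 + 45 + 49)/10 = 46.9000
Numerator Σ_{t=1}^{9}(x_t−x̄)(x_{t+1}−x̄) = 109.4900
Denominator Σ(x_t−x̄)² = 286.9000
r_1 = 109.4900 / 286.9000 = 0.382

0.382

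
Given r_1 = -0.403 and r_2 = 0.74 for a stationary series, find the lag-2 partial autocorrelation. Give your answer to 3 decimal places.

φ_{22} = (r_2 − r_1²) / (1 − r_1²)
r_1² = (-0.403)² = 0.162409
Numerator = 0.74 − 0.1624 = 0.5776; denominator = 1 − 0.1624 = 0.8376
φ_{22} = 0.5776 / 0.8376 = 0.690

0.690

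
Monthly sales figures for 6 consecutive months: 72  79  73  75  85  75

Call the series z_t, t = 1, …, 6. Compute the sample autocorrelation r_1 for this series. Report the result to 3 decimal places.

-0.348

Mean z̄ = (72 + 79 + 73 + 75 + 85 + 75)/6 = 76.5000
Σ(z_t−z̄)(z_{t+1}−z̄) = (-11.2500) + (-8.7500) + (5.2500) + (-12.7500) + (-12.7500) = -40.2500
Denominator Σ(z_t−z̄)² = 115.5000
r_1 = -40.2500 / 115.5000 = -0.348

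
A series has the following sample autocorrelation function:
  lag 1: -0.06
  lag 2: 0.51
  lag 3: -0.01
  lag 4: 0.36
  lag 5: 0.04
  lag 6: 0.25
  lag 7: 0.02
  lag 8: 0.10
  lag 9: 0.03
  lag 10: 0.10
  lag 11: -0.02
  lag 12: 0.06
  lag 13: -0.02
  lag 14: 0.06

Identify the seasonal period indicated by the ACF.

The largest autocorrelation is r_2 = 0.51, with weaker echoes at lags 4 (0.36) and 6 (0.25); the remaining lags stay at or below 0.10.
The dominant spike at lag 2 indicates a seasonal period of 2.

2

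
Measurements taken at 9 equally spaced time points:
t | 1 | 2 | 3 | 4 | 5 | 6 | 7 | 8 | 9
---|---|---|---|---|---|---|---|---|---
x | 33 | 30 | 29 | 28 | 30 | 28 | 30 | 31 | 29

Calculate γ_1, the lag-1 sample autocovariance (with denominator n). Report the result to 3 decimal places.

0.007

Mean x̄ = (33 + 30 + 29 + 28 + 30 + 28 + 30 + 31 + 29)/9 = 29.7778
Σ_{t=1}^{8}(x_t−x̄)(x_{t+1}−x̄) = 0.0617
γ_1 = 0.0617 / 9 = 0.007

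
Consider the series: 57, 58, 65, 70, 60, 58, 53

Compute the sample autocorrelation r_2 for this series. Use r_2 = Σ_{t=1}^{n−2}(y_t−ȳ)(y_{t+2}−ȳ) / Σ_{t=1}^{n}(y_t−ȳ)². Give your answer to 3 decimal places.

-0.300

Mean ȳ = (57 + 58 + 65 + 70 + 60 + 58 + 53)/7 = 60.1429
Σ(y_t−ȳ)(y_{t+2}−ȳ) = (-15.2653) + (-21.1224) + (-0.6939) + (-21.1224) + (1.0204) = -57.1837
Denominator Σ(y_t−ȳ)² = 190.8571
r_2 = -57.1837 / 190.8571 = -0.300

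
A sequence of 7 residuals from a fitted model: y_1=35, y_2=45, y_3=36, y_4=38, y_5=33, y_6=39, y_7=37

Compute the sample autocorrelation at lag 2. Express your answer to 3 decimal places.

Mean ȳ = (35 + 45 + 36 + 38 + 33 + 39 + 37)/7 = 37.5714
Deviations from mean: -2.5714, 7.4286, -1.5714, 0.4286, -4.5714, 1.4286, -0.5714
Σ(y_t−ȳ)(y_{t+2}−ȳ) = (4.0408) + (3.1837) + (7.1837) + (0.6122) + (2.6122) = 17.6327
Denominator Σ(y_t−ȳ)² = 87.7143
r_2 = 17.6327 / 87.7143 = 0.201

0.201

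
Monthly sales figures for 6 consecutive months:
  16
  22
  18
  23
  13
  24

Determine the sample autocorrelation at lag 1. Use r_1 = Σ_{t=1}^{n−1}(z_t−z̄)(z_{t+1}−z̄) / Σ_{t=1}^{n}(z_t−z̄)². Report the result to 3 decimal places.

-0.735

Mean z̄ = (16 + 22 + 18 + 23 + 13 + 24)/6 = 19.3333
Σ(z_t−z̄)(z_{t+1}−z̄) = (-8.8889) + (-3.5556) + (-4.8889) + (-23.2222) + (-29.5556) = -70.1111
Denominator Σ(z_t−z̄)² = 95.3333
r_1 = -70.1111 / 95.3333 = -0.735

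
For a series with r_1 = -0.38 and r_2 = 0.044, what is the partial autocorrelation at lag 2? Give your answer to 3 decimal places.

φ_{22} = (r_2 − r_1²) / (1 − r_1²)
r_1² = (-0.38)² = 0.1444
Numerator = 0.044 − 0.1444 = -0.1004; denominator = 1 − 0.1444 = 0.8556
φ_{22} = -0.1004 / 0.8556 = -0.117

-0.117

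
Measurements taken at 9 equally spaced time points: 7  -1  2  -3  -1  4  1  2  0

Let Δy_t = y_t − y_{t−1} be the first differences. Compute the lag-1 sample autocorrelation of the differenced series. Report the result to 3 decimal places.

First differences Δy: -8, 3, -5, 2, 5, -3, 1, -2
Mean of differences = -0.8750
Numerator Σ(Δy_t−Δȳ)(Δy_{t+1}−Δȳ) = -57.1406
Denominator Σ(Δy_t−Δȳ)² = 134.8750
r_1(Δy) = -57.1406 / 134.8750 = -0.424

-0.424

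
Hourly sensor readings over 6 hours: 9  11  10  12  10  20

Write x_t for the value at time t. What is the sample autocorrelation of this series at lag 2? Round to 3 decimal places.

0.122

Mean x̄ = (9 + 11 + 10 + 12 + 10 + 20)/6 = 12.0000
Deviations from mean: -3.0000, -1.0000, -2.0000, 0.0000, -2.0000, 8.0000
Numerator Σ_{t=1}^{4}(x_t−x̄)(x_{t+2}−x̄) = 10.0000
Denominator Σ(x_t−x̄)² = 82.0000
r_2 = 10.0000 / 82.0000 = 0.122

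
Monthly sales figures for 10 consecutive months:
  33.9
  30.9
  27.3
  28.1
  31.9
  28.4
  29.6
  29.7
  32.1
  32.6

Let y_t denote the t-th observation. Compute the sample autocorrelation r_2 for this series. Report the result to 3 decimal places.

Mean ȳ = (33.9 + 30.9 + 27.3 + 28.1 + 31.9 + 28.4 + 29.6 + 29.7 + 32.1 + 32.6)/10 = 30.4500
Numerator Σ_{t=1}^{8}(y_t−ȳ)(y_{t+2}−ȳ) = -14.3850
Denominator Σ(y_t−ȳ)² = 42.4850
r_2 = -14.3850 / 42.4850 = -0.339

-0.339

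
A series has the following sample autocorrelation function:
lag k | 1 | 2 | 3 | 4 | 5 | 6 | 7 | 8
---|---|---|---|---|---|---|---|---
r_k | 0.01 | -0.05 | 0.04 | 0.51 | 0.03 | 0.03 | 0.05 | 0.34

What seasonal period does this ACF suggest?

4

The largest autocorrelation is r_4 = 0.51, with a weaker echo at lag 8 (0.34); the remaining lags stay at or below 0.05.
The dominant spike at lag 4 indicates a seasonal period of 4.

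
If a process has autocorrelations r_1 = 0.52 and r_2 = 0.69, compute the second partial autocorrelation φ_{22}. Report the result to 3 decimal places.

0.575

φ_{22} = (r_2 − r_1²) / (1 − r_1²)
r_1² = (0.52)² = 0.2704
Numerator = 0.69 − 0.2704 = 0.4196; denominator = 1 − 0.2704 = 0.7296
φ_{22} = 0.4196 / 0.7296 = 0.575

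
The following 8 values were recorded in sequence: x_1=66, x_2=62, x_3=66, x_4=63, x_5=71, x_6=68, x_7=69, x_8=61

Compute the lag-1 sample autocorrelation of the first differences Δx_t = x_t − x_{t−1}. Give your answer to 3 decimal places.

-0.470

First differences Δx: -4, 4, -3, 8, -3, 1, -8
Mean of differences = -0.7143
Numerator Σ(Δx_t−Δx̄)(Δx_{t+1}−Δx̄) = -82.5102
Denominator Σ(Δx_t−Δx̄)² = 175.4286
r_1(Δx) = -82.5102 / 175.4286 = -0.470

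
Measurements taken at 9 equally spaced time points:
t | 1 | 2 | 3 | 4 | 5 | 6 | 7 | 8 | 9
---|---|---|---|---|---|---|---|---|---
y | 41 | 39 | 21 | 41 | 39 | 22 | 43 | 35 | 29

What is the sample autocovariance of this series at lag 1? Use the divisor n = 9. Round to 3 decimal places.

Mean ȳ = (41 + 39 + 21 + 41 + 39 + 22 + 43 + 35 + 29)/9 = 34.4444
Σ_{t=1}^{8}(y_t−ȳ)(y_{t+1}−ȳ) = -251.0864
γ_1 = -251.0864 / 9 = -27.898

-27.898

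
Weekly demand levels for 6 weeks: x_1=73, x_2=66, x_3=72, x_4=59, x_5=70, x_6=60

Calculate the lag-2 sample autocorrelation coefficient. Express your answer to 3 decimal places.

0.588

Mean x̄ = (73 + 66 + 72 + 59 + 70 + 60)/6 = 66.6667
Deviations from mean: 6.3333, -0.6667, 5.3333, -7.6667, 3.3333, -6.6667
Numerator Σ_{t=1}^{4}(x_t−x̄)(x_{t+2}−x̄) = 107.7778
Denominator Σ(x_t−x̄)² = 183.3333
r_2 = 107.7778 / 183.3333 = 0.588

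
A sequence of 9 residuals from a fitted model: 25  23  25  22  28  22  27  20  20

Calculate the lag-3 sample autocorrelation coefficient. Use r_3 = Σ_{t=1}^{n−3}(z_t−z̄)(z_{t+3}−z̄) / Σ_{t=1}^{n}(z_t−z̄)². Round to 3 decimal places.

Mean z̄ = (25 + 23 + 25 + 22 + 28 + 22 + 27 + 20 + 20)/9 = 23.5556
Σ(z_t−z̄)(z_{t+3}−z̄) = (-2.2469) + (-2.4691) + (-2.2469) + (-5.3580) + (-15.8025) + (5.5309) = -22.5926
Denominator Σ(z_t−z̄)² = 66.2222
r_3 = -22.5926 / 66.2222 = -0.341

-0.341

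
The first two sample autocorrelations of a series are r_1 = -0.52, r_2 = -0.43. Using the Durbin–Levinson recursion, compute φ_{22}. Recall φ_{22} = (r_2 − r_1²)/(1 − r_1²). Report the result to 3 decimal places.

-0.960

φ_{22} = (r_2 − r_1²) / (1 − r_1²)
r_1² = (-0.52)² = 0.2704
Numerator = -0.43 − 0.2704 = -0.7004; denominator = 1 − 0.2704 = 0.7296
φ_{22} = -0.7004 / 0.7296 = -0.960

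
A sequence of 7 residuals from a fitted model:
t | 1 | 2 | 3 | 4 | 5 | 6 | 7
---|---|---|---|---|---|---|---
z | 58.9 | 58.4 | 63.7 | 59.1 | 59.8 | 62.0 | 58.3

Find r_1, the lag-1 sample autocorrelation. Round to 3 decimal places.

Mean z̄ = (58.9 + 58.4 + 63.7 + 59.1 + 59.8 + 62.0 + 58.3)/7 = 60.0286
Numerator Σ_{t=1}^{6}(z_t−z̄)(z_{t+1}−z̄) = -11.1965
Denominator Σ(z_t−z̄)² = 25.1943
r_1 = -11.1965 / 25.1943 = -0.444

-0.444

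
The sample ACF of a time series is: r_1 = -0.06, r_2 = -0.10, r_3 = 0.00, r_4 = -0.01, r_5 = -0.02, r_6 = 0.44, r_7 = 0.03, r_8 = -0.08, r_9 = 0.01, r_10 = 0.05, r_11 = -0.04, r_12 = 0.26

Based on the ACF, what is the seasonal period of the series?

6

The largest autocorrelation is r_6 = 0.44, with a weaker echo at lag 12 (0.26); the remaining lags stay at or below 0.05.
The dominant spike at lag 6 indicates a seasonal period of 6.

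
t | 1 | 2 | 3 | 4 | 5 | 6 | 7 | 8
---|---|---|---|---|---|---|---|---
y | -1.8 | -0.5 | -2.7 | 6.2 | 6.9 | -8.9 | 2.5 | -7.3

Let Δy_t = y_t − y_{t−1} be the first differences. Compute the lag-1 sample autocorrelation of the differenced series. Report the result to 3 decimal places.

-0.569

First differences Δy: 1.3, -2.2, 8.9, 0.7, -15.8, 11.4, -9.8
Mean of differences = -0.7857
Numerator Σ(Δy_t−Δȳ)(Δy_{t+1}−Δȳ) = -317.3702
Denominator Σ(Δy_t−Δȳ)² = 557.5486
r_1(Δy) = -317.3702 / 557.5486 = -0.569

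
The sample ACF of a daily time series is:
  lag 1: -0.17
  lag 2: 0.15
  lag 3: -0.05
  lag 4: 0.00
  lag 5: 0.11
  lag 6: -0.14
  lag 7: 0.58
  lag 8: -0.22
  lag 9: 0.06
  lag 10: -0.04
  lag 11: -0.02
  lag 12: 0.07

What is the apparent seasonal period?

The largest autocorrelation is r_7 = 0.58; the remaining lags stay at or below 0.15.
The dominant spike at lag 7 indicates a seasonal period of 7.

7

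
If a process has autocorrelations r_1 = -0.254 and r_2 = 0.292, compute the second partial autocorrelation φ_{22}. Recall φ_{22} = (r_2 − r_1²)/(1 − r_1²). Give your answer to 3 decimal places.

φ_{22} = (r_2 − r_1²) / (1 − r_1²)
r_1² = (-0.254)² = 0.064516
Numerator = 0.292 − 0.0645 = 0.2275; denominator = 1 − 0.0645 = 0.9355
φ_{22} = 0.2275 / 0.9355 = 0.243

0.243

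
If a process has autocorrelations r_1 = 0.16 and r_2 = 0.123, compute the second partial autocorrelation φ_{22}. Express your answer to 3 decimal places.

0.100

φ_{22} = (r_2 − r_1²) / (1 − r_1²)
r_1² = (0.16)² = 0.0256
Numerator = 0.123 − 0.0256 = 0.0974; denominator = 1 − 0.0256 = 0.9744
φ_{22} = 0.0974 / 0.9744 = 0.100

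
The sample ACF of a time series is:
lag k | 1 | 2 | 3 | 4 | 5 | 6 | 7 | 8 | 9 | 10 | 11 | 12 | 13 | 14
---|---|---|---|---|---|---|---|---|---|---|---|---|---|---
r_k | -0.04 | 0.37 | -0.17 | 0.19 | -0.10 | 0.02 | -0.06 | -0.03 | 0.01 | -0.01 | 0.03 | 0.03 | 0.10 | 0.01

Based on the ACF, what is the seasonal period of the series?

2

The largest autocorrelation is r_2 = 0.37, with a weaker echo at lag 4 (0.19); the remaining lags stay at or below 0.10.
The dominant spike at lag 2 indicates a seasonal period of 2.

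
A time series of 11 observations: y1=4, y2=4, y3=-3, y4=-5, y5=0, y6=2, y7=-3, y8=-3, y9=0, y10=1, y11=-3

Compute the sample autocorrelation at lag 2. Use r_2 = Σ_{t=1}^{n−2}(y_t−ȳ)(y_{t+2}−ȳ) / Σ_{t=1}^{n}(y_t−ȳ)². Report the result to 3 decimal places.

-0.614

Mean ȳ = (4 + 4 − 3 − 5 + 0 + 2 − 3 − 3 + 0 + 1 − 3)/11 = -0.5455
Numerator Σ_{t=1}^{9}(y_t−ȳ)(y_{t+2}−ȳ) = -58.1405
Denominator Σ(y_t−ȳ)² = 94.7273
r_2 = -58.1405 / 94.7273 = -0.614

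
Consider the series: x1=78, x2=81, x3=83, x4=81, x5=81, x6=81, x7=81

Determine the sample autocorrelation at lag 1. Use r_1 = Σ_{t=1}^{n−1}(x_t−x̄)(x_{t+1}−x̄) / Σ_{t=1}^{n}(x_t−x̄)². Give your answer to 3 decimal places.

0.021

Mean x̄ = (78 + 81 + 83 + 81 + 81 + 81 + 81)/7 = 80.8571
Numerator Σ_{t=1}^{6}(x_t−x̄)(x_{t+1}−x̄) = 0.2653
Denominator Σ(x_t−x̄)² = 12.8571
r_1 = 0.2653 / 12.8571 = 0.021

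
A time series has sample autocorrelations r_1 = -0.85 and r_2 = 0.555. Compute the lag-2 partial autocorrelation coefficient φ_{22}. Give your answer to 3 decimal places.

φ_{22} = (r_2 − r_1²) / (1 − r_1²)
r_1² = (-0.85)² = 0.7225
Numerator = 0.555 − 0.7225 = -0.1675; denominator = 1 − 0.7225 = 0.2775
φ_{22} = -0.1675 / 0.2775 = -0.604

-0.604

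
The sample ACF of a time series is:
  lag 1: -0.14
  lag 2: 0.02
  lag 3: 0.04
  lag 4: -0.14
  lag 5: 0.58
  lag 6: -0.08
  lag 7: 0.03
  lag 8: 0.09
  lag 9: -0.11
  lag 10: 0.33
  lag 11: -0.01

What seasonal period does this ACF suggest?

5

The largest autocorrelation is r_5 = 0.58, with a weaker echo at lag 10 (0.33); the remaining lags stay at or below 0.09.
The dominant spike at lag 5 indicates a seasonal period of 5.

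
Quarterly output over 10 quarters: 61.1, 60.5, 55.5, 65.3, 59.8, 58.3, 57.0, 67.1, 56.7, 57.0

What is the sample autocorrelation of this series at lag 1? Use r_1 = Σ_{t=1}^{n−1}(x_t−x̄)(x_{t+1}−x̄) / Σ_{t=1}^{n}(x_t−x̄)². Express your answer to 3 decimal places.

-0.425

Mean x̄ = (61.1 + 60.5 + 55.5 + 65.3 + 59.8 + 58.3 + 57.0 + 67.1 + 56.7 + 57.0)/10 = 59.8300
Numerator Σ_{t=1}^{9}(x_t−x̄)(x_{t+1}−x̄) = -55.9949
Denominator Σ(x_t−x̄)² = 131.7410
r_1 = -55.9949 / 131.7410 = -0.425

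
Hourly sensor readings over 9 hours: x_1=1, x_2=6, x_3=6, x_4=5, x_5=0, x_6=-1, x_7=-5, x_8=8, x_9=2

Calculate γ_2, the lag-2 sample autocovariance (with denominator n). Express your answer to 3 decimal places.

-1.241

Mean x̄ = (1 + 6 + 6 + 5 + 0 − 1 − 5 + 8 + 2)/9 = 2.4444
Σ_{t=1}^{7}(x_t−x̄)(x_{t+2}−x̄) = -11.1728
γ_2 = -11.1728 / 9 = -1.241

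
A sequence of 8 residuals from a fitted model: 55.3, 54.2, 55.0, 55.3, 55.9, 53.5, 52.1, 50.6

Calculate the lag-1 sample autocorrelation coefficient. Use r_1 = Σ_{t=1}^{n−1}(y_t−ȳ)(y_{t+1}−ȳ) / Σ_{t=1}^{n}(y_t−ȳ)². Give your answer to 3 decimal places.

Mean ȳ = (55.3 + 54.2 + 55.0 + 55.3 + 55.9 + 53.5 + 52.1 + 50.6)/8 = 53.9875
Deviations from mean: 1.3125, 0.2125, 1.0125, 1.3125, 1.9125, -0.4875, -1.8875, -3.3875
Numerator Σ_{t=1}^{7}(y_t−ȳ)(y_{t+1}−ȳ) = 10.7148
Denominator Σ(y_t−ȳ)² = 23.4488
r_1 = 10.7148 / 23.4488 = 0.457

0.457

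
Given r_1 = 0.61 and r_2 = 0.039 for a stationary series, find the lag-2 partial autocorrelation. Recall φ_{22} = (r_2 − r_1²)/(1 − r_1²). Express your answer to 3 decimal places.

-0.530

φ_{22} = (r_2 − r_1²) / (1 − r_1²)
r_1² = (0.61)² = 0.3721
Numerator = 0.039 − 0.3721 = -0.3331; denominator = 1 − 0.3721 = 0.6279
φ_{22} = -0.3331 / 0.6279 = -0.530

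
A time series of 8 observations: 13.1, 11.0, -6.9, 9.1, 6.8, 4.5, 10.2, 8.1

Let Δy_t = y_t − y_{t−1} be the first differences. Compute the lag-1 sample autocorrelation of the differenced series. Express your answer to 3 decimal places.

First differences Δy: -2.1, -17.9, 16.0, -2.3, -2.3, 5.7, -2.1
Mean of differences = -0.7143
Numerator Σ(Δy_t−Δȳ)(Δy_{t+1}−Δȳ) = -306.4816
Denominator Σ(Δy_t−Δȳ)² = 624.7286
r_1(Δy) = -306.4816 / 624.7286 = -0.491

-0.491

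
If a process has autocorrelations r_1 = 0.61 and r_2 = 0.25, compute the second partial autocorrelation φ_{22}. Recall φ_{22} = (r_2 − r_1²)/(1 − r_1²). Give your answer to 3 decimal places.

φ_{22} = (r_2 − r_1²) / (1 − r_1²)
r_1² = (0.61)² = 0.3721
Numerator = 0.25 − 0.3721 = -0.1221; denominator = 1 − 0.3721 = 0.6279
φ_{22} = -0.1221 / 0.6279 = -0.194

-0.194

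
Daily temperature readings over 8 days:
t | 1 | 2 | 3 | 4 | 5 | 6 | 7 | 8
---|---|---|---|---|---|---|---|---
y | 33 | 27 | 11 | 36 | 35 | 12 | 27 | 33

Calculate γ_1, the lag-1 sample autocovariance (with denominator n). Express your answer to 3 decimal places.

-24.445

Mean ȳ = (33 + 27 + 11 + 36 + 35 + 12 + 27 + 33)/8 = 26.7500
Σ_{t=1}^{7}(y_t−ȳ)(y_{t+1}−ȳ) = -195.5625
γ_1 = -195.5625 / 8 = -24.445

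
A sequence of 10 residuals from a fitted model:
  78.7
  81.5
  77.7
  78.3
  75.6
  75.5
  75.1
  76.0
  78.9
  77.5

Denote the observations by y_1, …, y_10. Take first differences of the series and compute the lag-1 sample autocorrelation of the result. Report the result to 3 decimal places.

First differences Δy: 2.8, -3.8, 0.6, -2.7, -0.1, -0.4, 0.9, 2.9, -1.4
Mean of differences = -0.1333
Numerator Σ(Δy_t−Δȳ)(Δy_{t+1}−Δȳ) = -16.4044
Denominator Σ(Δy_t−Δȳ)² = 41.1200
r_1(Δy) = -16.4044 / 41.1200 = -0.399

-0.399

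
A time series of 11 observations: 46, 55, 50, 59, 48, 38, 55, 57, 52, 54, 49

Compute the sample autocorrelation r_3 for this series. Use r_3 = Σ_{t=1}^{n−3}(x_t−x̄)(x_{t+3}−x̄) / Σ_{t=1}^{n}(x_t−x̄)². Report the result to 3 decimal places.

Mean x̄ = (46 + 55 + 50 + 59 + 48 + 38 + 55 + 57 + 52 + 54 + 49)/11 = 51.1818
Numerator Σ_{t=1}^{8}(x_t−x̄)(x_{t+3}−x̄) = -38.4628
Denominator Σ(x_t−x̄)² = 349.6364
r_3 = -38.4628 / 349.6364 = -0.110

-0.110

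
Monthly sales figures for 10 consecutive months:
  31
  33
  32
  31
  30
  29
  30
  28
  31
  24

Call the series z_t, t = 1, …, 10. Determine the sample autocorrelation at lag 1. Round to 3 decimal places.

0.060

Mean z̄ = (31 + 33 + 32 + 31 + 30 + 29 + 30 + 28 + 31 + 24)/10 = 29.9000
Numerator Σ_{t=1}^{9}(z_t−z̄)(z_{t+1}−z̄) = 3.3900
Denominator Σ(z_t−z̄)² = 56.9000
r_1 = 3.3900 / 56.9000 = 0.060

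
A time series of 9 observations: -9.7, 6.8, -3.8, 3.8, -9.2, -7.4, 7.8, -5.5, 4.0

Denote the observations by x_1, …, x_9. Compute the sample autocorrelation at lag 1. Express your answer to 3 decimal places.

Mean x̄ = (-9.7 + 6.8 − 3.8 + 3.8 − 9.2 − 7.4 + 7.8 − 5.5 + 4.0)/9 = -1.4667
Numerator Σ_{t=1}^{8}(x_t−x̄)(x_{t+1}−x̄) = -208.8911
Denominator Σ(x_t−x̄)² = 396.3400
r_1 = -208.8911 / 396.3400 = -0.527

-0.527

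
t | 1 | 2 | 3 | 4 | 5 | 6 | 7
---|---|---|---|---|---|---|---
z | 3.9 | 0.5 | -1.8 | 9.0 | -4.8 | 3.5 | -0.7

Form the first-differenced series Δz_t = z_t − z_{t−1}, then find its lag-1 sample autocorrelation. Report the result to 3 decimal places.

First differences Δz: -3.4, -2.3, 10.8, -13.8, 8.3, -4.2
Mean of differences = -0.7667
Numerator Σ(Δz_t−Δz̄)(Δz_{t+1}−Δz̄) = -313.7478
Denominator Σ(Δz_t−Δz̄)² = 406.9333
r_1(Δz) = -313.7478 / 406.9333 = -0.771

-0.771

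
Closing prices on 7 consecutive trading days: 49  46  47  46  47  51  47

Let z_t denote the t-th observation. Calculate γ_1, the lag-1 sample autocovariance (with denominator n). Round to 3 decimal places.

-0.496

Mean z̄ = (49 + 46 + 47 + 46 + 47 + 51 + 47)/7 = 47.5714
Deviations: 1.4286, -1.5714, -0.5714, -1.5714, -0.5714, 3.4286, -0.5714
Σ_{t=1}^{6}(z_t−z̄)(z_{t+1}−z̄) = -3.4694
γ_1 = -3.4694 / 7 = -0.496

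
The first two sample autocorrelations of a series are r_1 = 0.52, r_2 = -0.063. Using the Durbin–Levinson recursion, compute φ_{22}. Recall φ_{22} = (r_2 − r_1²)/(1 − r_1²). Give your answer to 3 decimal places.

-0.457

φ_{22} = (r_2 − r_1²) / (1 − r_1²)
r_1² = (0.52)² = 0.2704
Numerator = -0.063 − 0.2704 = -0.3334; denominator = 1 − 0.2704 = 0.7296
φ_{22} = -0.3334 / 0.7296 = -0.457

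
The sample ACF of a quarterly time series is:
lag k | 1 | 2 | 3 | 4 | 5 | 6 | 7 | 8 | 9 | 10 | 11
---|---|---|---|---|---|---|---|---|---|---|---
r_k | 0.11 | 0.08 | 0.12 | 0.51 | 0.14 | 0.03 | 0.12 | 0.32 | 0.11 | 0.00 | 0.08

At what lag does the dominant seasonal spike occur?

4

The largest autocorrelation is r_4 = 0.51, with a weaker echo at lag 8 (0.32); the remaining lags stay at or below 0.14.
The dominant spike at lag 4 indicates a seasonal period of 4.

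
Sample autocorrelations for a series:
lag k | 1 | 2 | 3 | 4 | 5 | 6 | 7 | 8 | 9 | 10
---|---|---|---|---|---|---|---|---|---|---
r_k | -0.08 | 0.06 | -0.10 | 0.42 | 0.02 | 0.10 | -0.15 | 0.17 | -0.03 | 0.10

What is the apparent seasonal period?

4

The largest autocorrelation is r_4 = 0.42, with a weaker echo at lag 8 (0.17); the remaining lags stay at or below 0.10.
The dominant spike at lag 4 indicates a seasonal period of 4.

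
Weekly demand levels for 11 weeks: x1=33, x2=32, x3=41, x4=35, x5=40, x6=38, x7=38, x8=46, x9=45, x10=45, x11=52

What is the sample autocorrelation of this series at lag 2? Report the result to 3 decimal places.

0.291

Mean x̄ = (33 + 32 + 41 + 35 + 40 + 38 + 38 + 46 + 45 + 45 + 52)/11 = 40.4545
Numerator Σ_{t=1}^{9}(x_t−x̄)(x_{t+2}−x̄) = 109.2231
Denominator Σ(x_t−x̄)² = 374.7273
r_2 = 109.2231 / 374.7273 = 0.291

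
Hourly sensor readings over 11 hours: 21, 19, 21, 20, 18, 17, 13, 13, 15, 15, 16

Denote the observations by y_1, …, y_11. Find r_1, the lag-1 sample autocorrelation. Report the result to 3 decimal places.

0.704

Mean ȳ = (21 + 19 + 21 + 20 + 18 + 17 + 13 + 13 + 15 + 15 + 16)/11 = 17.0909
Numerator Σ_{t=1}^{10}(y_t−ȳ)(y_{t+1}−ȳ) = 61.1736
Denominator Σ(y_t−ȳ)² = 86.9091
r_1 = 61.1736 / 86.9091 = 0.704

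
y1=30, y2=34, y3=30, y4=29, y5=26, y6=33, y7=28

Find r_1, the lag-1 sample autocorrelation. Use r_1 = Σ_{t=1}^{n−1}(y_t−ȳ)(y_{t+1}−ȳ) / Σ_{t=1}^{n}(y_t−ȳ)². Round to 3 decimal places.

Mean ȳ = (30 + 34 + 30 + 29 + 26 + 33 + 28)/7 = 30.0000
Deviations from mean: 0.0000, 4.0000, 0.0000, -1.0000, -4.0000, 3.0000, -2.0000
Numerator Σ_{t=1}^{6}(y_t−ȳ)(y_{t+1}−ȳ) = -14.0000
Denominator Σ(y_t−ȳ)² = 46.0000
r_1 = -14.0000 / 46.0000 = -0.304

-0.304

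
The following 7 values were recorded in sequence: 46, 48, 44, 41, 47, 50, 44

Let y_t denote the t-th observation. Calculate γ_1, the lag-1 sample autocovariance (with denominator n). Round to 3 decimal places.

Mean ȳ = (46 + 48 + 44 + 41 + 47 + 50 + 44)/7 = 45.7143
Deviations: 0.2857, 2.2857, -1.7143, -4.7143, 1.2857, 4.2857, -1.7143
Σ_{t=1}^{6}(y_t−ȳ)(y_{t+1}−ȳ) = -3.0816
γ_1 = -3.0816 / 7 = -0.440

-0.440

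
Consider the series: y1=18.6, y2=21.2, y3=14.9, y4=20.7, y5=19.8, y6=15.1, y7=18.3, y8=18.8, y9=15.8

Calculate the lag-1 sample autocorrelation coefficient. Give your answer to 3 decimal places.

Mean ȳ = (18.6 + 21.2 + 14.9 + 20.7 + 19.8 + 15.1 + 18.3 + 18.8 + 15.8)/9 = 18.1333
Numerator Σ_{t=1}^{8}(y_t−ȳ)(y_{t+1}−ȳ) = -19.5111
Denominator Σ(y_t−ȳ)² = 44.5600
r_1 = -19.5111 / 44.5600 = -0.438

-0.438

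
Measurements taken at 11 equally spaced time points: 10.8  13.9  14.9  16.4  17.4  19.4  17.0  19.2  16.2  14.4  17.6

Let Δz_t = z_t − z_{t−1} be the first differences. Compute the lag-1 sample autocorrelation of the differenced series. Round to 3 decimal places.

-0.210

First differences Δz: 3.1, 1.0, 1.5, 1.0, 2.0, -2.4, 2.2, -3.0, -1.8, 3.2
Mean of differences = 0.6800
Numerator Σ(Δz_t−Δz̄)(Δz_{t+1}−Δz̄) = -9.7424
Denominator Σ(Δz_t−Δz̄)² = 46.3160
r_1(Δz) = -9.7424 / 46.3160 = -0.210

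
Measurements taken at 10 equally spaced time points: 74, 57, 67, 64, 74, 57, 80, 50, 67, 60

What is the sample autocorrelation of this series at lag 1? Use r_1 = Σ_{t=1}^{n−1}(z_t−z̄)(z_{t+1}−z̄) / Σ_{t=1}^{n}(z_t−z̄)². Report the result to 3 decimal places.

-0.718

Mean z̄ = (74 + 57 + 67 + 64 + 74 + 57 + 80 + 50 + 67 + 60)/10 = 65.0000
Numerator Σ_{t=1}^{9}(z_t−z̄)(z_{t+1}−z̄) = -556.0000
Denominator Σ(z_t−z̄)² = 774.0000
r_1 = -556.0000 / 774.0000 = -0.718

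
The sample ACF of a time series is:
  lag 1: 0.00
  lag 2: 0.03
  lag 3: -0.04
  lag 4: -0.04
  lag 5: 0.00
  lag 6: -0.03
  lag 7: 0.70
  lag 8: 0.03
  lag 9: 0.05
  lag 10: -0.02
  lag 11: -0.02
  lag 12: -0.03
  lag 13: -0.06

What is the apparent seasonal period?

7

The largest autocorrelation is r_7 = 0.70; the remaining lags stay at or below 0.05.
The dominant spike at lag 7 indicates a seasonal period of 7.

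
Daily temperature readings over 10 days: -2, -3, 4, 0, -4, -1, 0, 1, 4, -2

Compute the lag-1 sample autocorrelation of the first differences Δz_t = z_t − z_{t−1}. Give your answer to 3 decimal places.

-0.304

First differences Δz: -1, 7, -4, -4, 3, 1, 1, 3, -6
Mean of differences = 0.0000
Numerator Σ(Δz_t−Δz̄)(Δz_{t+1}−Δz̄) = -42.0000
Denominator Σ(Δz_t−Δz̄)² = 138.0000
r_1(Δz) = -42.0000 / 138.0000 = -0.304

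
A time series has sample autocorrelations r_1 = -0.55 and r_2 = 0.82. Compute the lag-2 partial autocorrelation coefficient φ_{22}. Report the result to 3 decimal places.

φ_{22} = (r_2 − r_1²) / (1 − r_1²)
r_1² = (-0.55)² = 0.3025
Numerator = 0.82 − 0.3025 = 0.5175; denominator = 1 − 0.3025 = 0.6975
φ_{22} = 0.5175 / 0.6975 = 0.742

0.742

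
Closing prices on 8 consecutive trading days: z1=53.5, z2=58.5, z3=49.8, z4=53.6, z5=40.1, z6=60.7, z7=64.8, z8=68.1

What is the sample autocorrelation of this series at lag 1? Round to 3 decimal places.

Mean z̄ = (53.5 + 58.5 + 49.8 + 53.6 + 40.1 + 60.7 + 64.8 + 68.1)/8 = 56.1375
Deviations from mean: -2.6375, 2.3625, -6.3375, -2.5375, -16.0375, 4.5625, 8.6625, 11.9625
Σ(z_t−z̄)(z_{t+1}−z̄) = (-6.2311) + (-14.9723) + (16.0814) + (40.6952) + (-73.1711) + (39.5227) + (103.6252) = 105.5498
Denominator Σ(z_t−z̄)² = 555.2988
r_1 = 105.5498 / 555.2988 = 0.190

0.190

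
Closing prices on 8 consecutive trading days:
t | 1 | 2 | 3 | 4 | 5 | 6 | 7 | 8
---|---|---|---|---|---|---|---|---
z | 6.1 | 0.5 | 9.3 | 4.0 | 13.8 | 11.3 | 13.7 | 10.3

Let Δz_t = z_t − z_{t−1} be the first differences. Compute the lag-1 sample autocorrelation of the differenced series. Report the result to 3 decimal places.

-0.767

First differences Δz: -5.6, 8.8, -5.3, 9.8, -2.5, 2.4, -3.4
Mean of differences = 0.6000
Numerator Σ(Δz_t−Δz̄)(Δz_{t+1}−Δz̄) = -194.8000
Denominator Σ(Δz_t−Δz̄)² = 253.9800
r_1(Δz) = -194.8000 / 253.9800 = -0.767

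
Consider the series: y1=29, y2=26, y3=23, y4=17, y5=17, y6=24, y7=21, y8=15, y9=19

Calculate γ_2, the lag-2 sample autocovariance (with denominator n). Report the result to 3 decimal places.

Mean ȳ = (29 + 26 + 23 + 17 + 17 + 24 + 21 + 15 + 19)/9 = 21.2222
Σ_{t=1}^{7}(y_t−ȳ)(y_{t+2}−ȳ) = -41.4321
γ_2 = -41.4321 / 9 = -4.604

-4.604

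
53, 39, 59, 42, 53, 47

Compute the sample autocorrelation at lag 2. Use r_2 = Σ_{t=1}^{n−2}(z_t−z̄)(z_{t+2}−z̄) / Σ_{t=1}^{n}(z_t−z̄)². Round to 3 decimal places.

0.577

Mean z̄ = (53 + 39 + 59 + 42 + 53 + 47)/6 = 48.8333
Deviations from mean: 4.1667, -9.8333, 10.1667, -6.8333, 4.1667, -1.8333
Numerator Σ_{t=1}^{4}(z_t−z̄)(z_{t+2}−z̄) = 164.4444
Denominator Σ(z_t−z̄)² = 284.8333
r_2 = 164.4444 / 284.8333 = 0.577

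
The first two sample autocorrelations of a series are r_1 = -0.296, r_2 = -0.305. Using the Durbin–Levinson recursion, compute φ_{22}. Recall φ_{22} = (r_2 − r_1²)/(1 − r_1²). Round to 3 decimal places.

-0.430

φ_{22} = (r_2 − r_1²) / (1 − r_1²)
r_1² = (-0.296)² = 0.087616
Numerator = -0.305 − 0.0876 = -0.3926; denominator = 1 − 0.0876 = 0.9124
φ_{22} = -0.3926 / 0.9124 = -0.430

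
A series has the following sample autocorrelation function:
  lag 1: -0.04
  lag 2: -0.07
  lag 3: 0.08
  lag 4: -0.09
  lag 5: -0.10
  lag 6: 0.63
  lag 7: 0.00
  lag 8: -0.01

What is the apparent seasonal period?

The largest autocorrelation is r_6 = 0.63; the remaining lags stay at or below 0.08.
The dominant spike at lag 6 indicates a seasonal period of 6.

6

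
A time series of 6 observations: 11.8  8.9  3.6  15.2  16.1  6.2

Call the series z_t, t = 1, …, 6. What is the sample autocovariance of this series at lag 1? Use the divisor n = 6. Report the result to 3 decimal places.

Mean z̄ = (11.8 + 8.9 + 3.6 + 15.2 + 16.1 + 6.2)/6 = 10.3000
Deviations: 1.5000, -1.4000, -6.7000, 4.9000, 5.8000, -4.1000
Σ_{t=1}^{5}(z_t−z̄)(z_{t+1}−z̄) = -20.9100
γ_1 = -20.9100 / 6 = -3.485

-3.485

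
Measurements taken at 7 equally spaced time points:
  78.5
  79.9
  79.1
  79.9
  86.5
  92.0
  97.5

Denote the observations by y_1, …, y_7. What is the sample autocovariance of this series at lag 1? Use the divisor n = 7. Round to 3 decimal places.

Mean ȳ = (78.5 + 79.9 + 79.1 + 79.9 + 86.5 + 92.0 + 97.5)/7 = 84.7714
Deviations: -6.2714, -4.8714, -5.6714, -4.8714, 1.7286, 7.2286, 12.7286
Σ_{t=1}^{6}(y_t−ȳ)(y_{t+1}−ȳ) = 181.8906
γ_1 = 181.8906 / 7 = 25.984

25.984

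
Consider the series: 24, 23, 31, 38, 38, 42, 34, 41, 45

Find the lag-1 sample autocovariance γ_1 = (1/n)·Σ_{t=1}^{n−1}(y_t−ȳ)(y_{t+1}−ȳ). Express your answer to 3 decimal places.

Mean ȳ = (24 + 23 + 31 + 38 + 38 + 42 + 34 + 41 + 45)/9 = 35.1111
Σ_{t=1}^{8}(y_t−ȳ)(y_{t+1}−ȳ) = 244.7654
γ_1 = 244.7654 / 9 = 27.196

27.196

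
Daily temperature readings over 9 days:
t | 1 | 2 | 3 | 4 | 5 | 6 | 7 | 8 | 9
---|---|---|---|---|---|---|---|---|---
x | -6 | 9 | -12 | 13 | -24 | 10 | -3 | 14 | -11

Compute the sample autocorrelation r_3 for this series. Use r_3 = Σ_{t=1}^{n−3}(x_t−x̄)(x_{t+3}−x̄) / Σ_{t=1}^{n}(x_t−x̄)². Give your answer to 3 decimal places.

Mean x̄ = (-6 + 9 − 12 + 13 − 24 + 10 − 3 + 14 − 11)/9 = -1.1111
Numerator Σ_{t=1}^{6}(x_t−x̄)(x_{t+3}−x̄) = -903.8148
Denominator Σ(x_t−x̄)² = 1420.8889
r_3 = -903.8148 / 1420.8889 = -0.636

-0.636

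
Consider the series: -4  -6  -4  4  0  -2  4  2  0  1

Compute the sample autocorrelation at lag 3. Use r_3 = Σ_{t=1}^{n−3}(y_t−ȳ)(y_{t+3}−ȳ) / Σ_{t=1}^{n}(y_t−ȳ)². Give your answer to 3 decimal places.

0.134

Mean ȳ = (-4 − 6 − 4 + 4 + 0 − 2 + 4 + 2 + 0 + 1)/10 = -0.5000
Numerator Σ_{t=1}^{7}(y_t−ȳ)(y_{t+3}−ȳ) = 14.2500
Denominator Σ(y_t−ȳ)² = 106.5000
r_3 = 14.2500 / 106.5000 = 0.134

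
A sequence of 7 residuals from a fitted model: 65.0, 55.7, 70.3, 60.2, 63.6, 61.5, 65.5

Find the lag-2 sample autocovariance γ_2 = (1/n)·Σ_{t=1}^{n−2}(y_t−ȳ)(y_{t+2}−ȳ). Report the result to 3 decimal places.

Mean ȳ = (65.0 + 55.7 + 70.3 + 60.2 + 63.6 + 61.5 + 65.5)/7 = 63.1143
Σ_{t=1}^{5}(y_t−ȳ)(y_{t+2}−ȳ) = 44.5110
γ_2 = 44.5110 / 7 = 6.359

6.359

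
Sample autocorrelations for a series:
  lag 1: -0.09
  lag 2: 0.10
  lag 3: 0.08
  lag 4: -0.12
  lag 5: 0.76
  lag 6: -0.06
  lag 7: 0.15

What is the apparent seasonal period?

5

The largest autocorrelation is r_5 = 0.76; the remaining lags stay at or below 0.15.
The dominant spike at lag 5 indicates a seasonal period of 5.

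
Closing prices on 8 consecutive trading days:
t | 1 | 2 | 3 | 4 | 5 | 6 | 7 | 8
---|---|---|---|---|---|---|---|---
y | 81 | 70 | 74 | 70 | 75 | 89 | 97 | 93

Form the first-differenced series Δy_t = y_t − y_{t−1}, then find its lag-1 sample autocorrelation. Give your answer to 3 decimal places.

First differences Δy: -11, 4, -4, 5, 14, 8, -4
Mean of differences = 1.7143
Numerator Σ(Δy_t−Δȳ)(Δy_{t+1}−Δȳ) = 20.7755
Denominator Σ(Δy_t−Δȳ)² = 433.4286
r_1(Δy) = 20.7755 / 433.4286 = 0.048

0.048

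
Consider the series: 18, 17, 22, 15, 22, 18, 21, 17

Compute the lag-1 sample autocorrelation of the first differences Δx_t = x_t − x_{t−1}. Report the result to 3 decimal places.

-0.852

First differences Δx: -1, 5, -7, 7, -4, 3, -4
Mean of differences = -0.1429
Numerator Σ(Δx_t−Δx̄)(Δx_{t+1}−Δx̄) = -140.4490
Denominator Σ(Δx_t−Δx̄)² = 164.8571
r_1(Δx) = -140.4490 / 164.8571 = -0.852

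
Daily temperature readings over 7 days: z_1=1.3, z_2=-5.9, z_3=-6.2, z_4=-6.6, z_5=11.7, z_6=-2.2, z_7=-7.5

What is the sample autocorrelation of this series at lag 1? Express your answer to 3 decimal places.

-0.148

Mean z̄ = (1.3 − 5.9 − 6.2 − 6.6 + 11.7 − 2.2 − 7.5)/7 = -2.2000
Numerator Σ_{t=1}^{6}(z_t−z̄)(z_{t+1}−z̄) = -41.7100
Denominator Σ(z_t−z̄)² = 282.6000
r_1 = -41.7100 / 282.6000 = -0.148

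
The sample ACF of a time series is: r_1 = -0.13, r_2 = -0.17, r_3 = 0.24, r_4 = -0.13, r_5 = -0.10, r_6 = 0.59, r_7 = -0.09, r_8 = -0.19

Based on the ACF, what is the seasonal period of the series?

6

The largest autocorrelation is r_6 = 0.59; the remaining lags stay at or below 0.24.
The dominant spike at lag 6 indicates a seasonal period of 6.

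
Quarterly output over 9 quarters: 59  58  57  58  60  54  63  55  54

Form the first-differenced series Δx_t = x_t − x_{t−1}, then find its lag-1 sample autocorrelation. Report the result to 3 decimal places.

First differences Δx: -1, -1, 1, 2, -6, 9, -8, -1
Mean of differences = -0.6250
Numerator Σ(Δx_t−Δx̄)(Δx_{t+1}−Δx̄) = -130.2656
Denominator Σ(Δx_t−Δx̄)² = 185.8750
r_1(Δx) = -130.2656 / 185.8750 = -0.701

-0.701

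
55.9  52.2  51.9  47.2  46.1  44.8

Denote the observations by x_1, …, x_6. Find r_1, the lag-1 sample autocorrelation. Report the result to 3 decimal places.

0.454

Mean x̄ = (55.9 + 52.2 + 51.9 + 47.2 + 46.1 + 44.8)/6 = 49.6833
Deviations from mean: 6.2167, 2.5167, 2.2167, -2.4833, -3.5833, -4.8833
Σ(x_t−x̄)(x_{t+1}−x̄) = (15.6453) + (5.5786) + (-5.5047) + (8.8986) + (17.4986) = 42.1164
Denominator Σ(x_t−x̄)² = 92.7483
r_1 = 42.1164 / 92.7483 = 0.454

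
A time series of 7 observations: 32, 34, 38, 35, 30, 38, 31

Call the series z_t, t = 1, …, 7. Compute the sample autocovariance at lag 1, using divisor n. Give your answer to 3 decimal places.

-4.000

Mean z̄ = (32 + 34 + 38 + 35 + 30 + 38 + 31)/7 = 34.0000
Deviations: -2.0000, 0.0000, 4.0000, 1.0000, -4.0000, 4.0000, -3.0000
Σ_{t=1}^{6}(z_t−z̄)(z_{t+1}−z̄) = -28.0000
γ_1 = -28.0000 / 7 = -4.000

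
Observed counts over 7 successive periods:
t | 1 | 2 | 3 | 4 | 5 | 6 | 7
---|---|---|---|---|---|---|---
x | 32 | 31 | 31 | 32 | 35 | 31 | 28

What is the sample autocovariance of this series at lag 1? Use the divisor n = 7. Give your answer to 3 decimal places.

0.239

Mean x̄ = (32 + 31 + 31 + 32 + 35 + 31 + 28)/7 = 31.4286
Deviations: 0.5714, -0.4286, -0.4286, 0.5714, 3.5714, -0.4286, -3.4286
Σ_{t=1}^{6}(x_t−x̄)(x_{t+1}−x̄) = 1.6735
γ_1 = 1.6735 / 7 = 0.239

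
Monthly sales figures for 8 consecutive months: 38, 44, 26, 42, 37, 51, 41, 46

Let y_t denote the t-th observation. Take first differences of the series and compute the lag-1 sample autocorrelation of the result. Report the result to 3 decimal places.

-0.770

First differences Δy: 6, -18, 16, -5, 14, -10, 5
Mean of differences = 1.1429
Numerator Σ(Δy_t−Δȳ)(Δy_{t+1}−Δȳ) = -733.8776
Denominator Σ(Δy_t−Δȳ)² = 952.8571
r_1(Δy) = -733.8776 / 952.8571 = -0.770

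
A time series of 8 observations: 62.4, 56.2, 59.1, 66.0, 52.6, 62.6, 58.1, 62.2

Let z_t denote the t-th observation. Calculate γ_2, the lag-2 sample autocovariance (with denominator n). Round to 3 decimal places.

2.136

Mean z̄ = (62.4 + 56.2 + 59.1 + 66.0 + 52.6 + 62.6 + 58.1 + 62.2)/8 = 59.9000
Deviations: 2.5000, -3.7000, -0.8000, 6.1000, -7.3000, 2.7000, -1.8000, 2.3000
Σ_{t=1}^{6}(z_t−z̄)(z_{t+2}−z̄) = 17.0900
γ_2 = 17.0900 / 8 = 2.136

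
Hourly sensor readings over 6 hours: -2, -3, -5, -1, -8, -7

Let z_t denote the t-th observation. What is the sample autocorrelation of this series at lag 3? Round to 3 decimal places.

0.119

Mean z̄ = (-2 − 3 − 5 − 1 − 8 − 7)/6 = -4.3333
Deviations from mean: 2.3333, 1.3333, -0.6667, 3.3333, -3.6667, -2.6667
Numerator Σ_{t=1}^{3}(z_t−z̄)(z_{t+3}−z̄) = 4.6667
Denominator Σ(z_t−z̄)² = 39.3333
r_3 = 4.6667 / 39.3333 = 0.119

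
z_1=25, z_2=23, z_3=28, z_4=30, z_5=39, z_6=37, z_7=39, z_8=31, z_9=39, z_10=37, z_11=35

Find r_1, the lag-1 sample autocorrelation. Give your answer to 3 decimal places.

Mean z̄ = (25 + 23 + 28 + 30 + 39 + 37 + 39 + 31 + 39 + 37 + 35)/11 = 33.0000
Numerator Σ_{t=1}^{10}(z_t−z̄)(z_{t+1}−z̄) = 183.0000
Denominator Σ(z_t−z̄)² = 346.0000
r_1 = 183.0000 / 346.0000 = 0.529

0.529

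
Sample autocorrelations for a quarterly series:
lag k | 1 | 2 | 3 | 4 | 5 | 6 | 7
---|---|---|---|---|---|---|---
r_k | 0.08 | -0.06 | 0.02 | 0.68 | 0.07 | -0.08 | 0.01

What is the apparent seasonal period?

The largest autocorrelation is r_4 = 0.68; the remaining lags stay at or below 0.08.
The dominant spike at lag 4 indicates a seasonal period of 4.

4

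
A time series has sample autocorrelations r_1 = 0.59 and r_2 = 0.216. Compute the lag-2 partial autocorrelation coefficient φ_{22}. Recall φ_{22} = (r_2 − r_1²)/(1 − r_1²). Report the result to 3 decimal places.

φ_{22} = (r_2 − r_1²) / (1 − r_1²)
r_1² = (0.59)² = 0.3481
Numerator = 0.216 − 0.3481 = -0.1321; denominator = 1 − 0.3481 = 0.6519
φ_{22} = -0.1321 / 0.6519 = -0.203

-0.203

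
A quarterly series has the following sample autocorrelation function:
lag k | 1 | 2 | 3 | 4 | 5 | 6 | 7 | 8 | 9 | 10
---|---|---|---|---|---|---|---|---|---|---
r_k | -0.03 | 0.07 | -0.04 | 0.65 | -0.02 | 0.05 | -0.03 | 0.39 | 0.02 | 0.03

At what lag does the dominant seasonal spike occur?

The largest autocorrelation is r_4 = 0.65, with a weaker echo at lag 8 (0.39); the remaining lags stay at or below 0.07.
The dominant spike at lag 4 indicates a seasonal period of 4.

4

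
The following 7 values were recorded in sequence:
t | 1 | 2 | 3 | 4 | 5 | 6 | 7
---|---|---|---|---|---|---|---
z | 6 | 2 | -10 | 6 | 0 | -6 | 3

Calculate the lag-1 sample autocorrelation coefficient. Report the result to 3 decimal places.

-0.384

Mean z̄ = (6 + 2 − 10 + 6 + 0 − 6 + 3)/7 = 0.1429
Σ(z_t−z̄)(z_{t+1}−z̄) = (10.8776) + (-18.8367) + (-59.4082) + (-0.8367) + (0.8776) + (-17.5510) = -84.8776
Denominator Σ(z_t−z̄)² = 220.8571
r_1 = -84.8776 / 220.8571 = -0.384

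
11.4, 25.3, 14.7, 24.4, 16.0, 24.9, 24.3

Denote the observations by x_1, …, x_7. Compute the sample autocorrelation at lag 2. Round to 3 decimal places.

0.458

Mean x̄ = (11.4 + 25.3 + 14.7 + 24.4 + 16.0 + 24.9 + 24.3)/7 = 20.1429
Deviations from mean: -8.7429, 5.1571, -5.4429, 4.2571, -4.1429, 4.7571, 4.1571
Numerator Σ_{t=1}^{5}(x_t−x̄)(x_{t+2}−x̄) = 95.1192
Denominator Σ(x_t−x̄)² = 207.8571
r_2 = 95.1192 / 207.8571 = 0.458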